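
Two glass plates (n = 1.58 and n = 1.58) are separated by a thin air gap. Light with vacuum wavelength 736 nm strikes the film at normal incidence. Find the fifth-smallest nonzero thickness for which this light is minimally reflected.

1840 nm

At the upper boundary (n = 1.58 to n = 1.0) the reflected ray undergoes no phase shift.
At the lower boundary (n = 1.0 to n = 1.58) the reflected ray undergoes a half-wave phase shift.
The two reflections differ by half a wavelength.
So the condition for destructive reflection is 2 n t = m λ.
The fifth-smallest nonzero thickness corresponds to m = 5: t = m λ / (2 n) = 5.00 × 736 / (2 × 1.0) = 1840 nm.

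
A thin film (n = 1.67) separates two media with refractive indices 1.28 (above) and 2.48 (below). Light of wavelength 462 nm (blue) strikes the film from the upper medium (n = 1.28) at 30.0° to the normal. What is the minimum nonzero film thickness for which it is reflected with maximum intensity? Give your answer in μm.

Ray reflecting at the top interface goes from n = 1.28 toward n = 1.67: a half-wave phase shift.
Bottom surface (1.67 → 2.48): reflection off a higher-index medium gives a half-wave phase shift.
Zero or two π shifts → no net half-wave offset.
So the condition for constructive reflection is 2 n t cos θ_r = m λ.
Snell's law: 1.28 sin 30.0° = 1.67 sin θ_r → sin θ_r = 0.383, cos θ_r = 0.924.
Minimum nonzero at m = 1: t = λ / (2 n cos θ_r) = 462 / (2 × 1.67 × 0.924) = 150 nm.

0.150 μm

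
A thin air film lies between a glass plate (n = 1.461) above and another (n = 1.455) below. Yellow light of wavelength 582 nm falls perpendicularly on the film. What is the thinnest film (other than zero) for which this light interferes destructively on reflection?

291 nm

Ray reflecting at the top interface goes from n = 1.461 toward n = 1.0: no phase shift.
Bottom surface (1.0 → 1.455): reflection off a higher-index medium gives a half-wave phase shift.
Exactly one π shift → a net half-wave offset.
So the condition for destructive reflection is 2 n t = m λ.
Minimum nonzero at m = 1: t = λ / (2 n) = 582 / (2 × 1.0) = 291 nm.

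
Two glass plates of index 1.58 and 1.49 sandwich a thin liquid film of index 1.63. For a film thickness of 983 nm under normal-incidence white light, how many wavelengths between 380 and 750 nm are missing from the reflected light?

Ray reflecting at the top interface goes from n = 1.58 toward n = 1.63: a half-wave phase shift.
Bottom surface (1.63 → 1.49): reflection off a lower-index medium gives no phase shift.
Net: one phase inversion between the two reflected rays.
So the condition for destructive reflection is 2 n t = m λ.
λ = 2 n t / m = 3205 / m nm.
m=4: 801 nm (IR); m=5: 641 nm (visible); m=6: 534 nm (visible); m=7: 458 nm (visible); m=8: 401 nm (visible); m=9: 356 nm (UV).

4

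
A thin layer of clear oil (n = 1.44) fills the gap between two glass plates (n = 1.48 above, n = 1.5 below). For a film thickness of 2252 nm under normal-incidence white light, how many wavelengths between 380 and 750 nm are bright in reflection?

Top surface (1.48 → 1.44): reflection off a lower-index medium gives no phase shift.
Ray reflecting at the bottom interface goes from n = 1.44 toward n = 1.5: a half-wave phase shift.
Net: one phase inversion between the two reflected rays.
With one net inversion, constructive interference in reflection requires 2 n t = (m + ½) λ.
λ = 2 n t / (m + ½) = 6486 / (m + ½) nm.
m=8: 763 nm (IR); m=9: 683 nm (visible); m=10: 618 nm (visible); m=11: 564 nm (visible); m=12: 519 nm (visible); m=13: 480 nm (visible); m=14: 447 nm (visible); m=15: 418 nm (visible); m=16: 393 nm (visible); m=17: 371 nm (UV).

8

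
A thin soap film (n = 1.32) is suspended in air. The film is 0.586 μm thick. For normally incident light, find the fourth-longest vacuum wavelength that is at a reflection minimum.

At the upper boundary (n = 1.0 to n = 1.32) the reflected ray undergoes a half-wave phase shift.
Bottom surface (1.32 → 1.0): reflection off a lower-index medium gives no phase shift.
Net: one phase inversion between the two reflected rays.
So the condition for destructive reflection is 2 n t = m λ.
λ = 2 n t / m. The fourth-longest wavelength is m = 4: λ = 2 × 1.32 × 586 / 4.00 = 387 nm.

387 nm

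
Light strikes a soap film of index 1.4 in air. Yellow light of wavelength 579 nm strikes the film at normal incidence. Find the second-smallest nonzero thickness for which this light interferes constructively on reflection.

Top surface (1.0 → 1.4): reflection off a higher-index medium gives a half-wave phase shift.
Ray reflecting at the bottom interface goes from n = 1.4 toward n = 1.0: no phase shift.
The two reflections differ by half a wavelength.
For bright reflection here: 2 n t = (m + ½) λ.
The second-smallest nonzero thickness corresponds to m = 1: t = (m + ½) λ / (2 n) = 1.50 × 579 / (2 × 1.4) = 310 nm.

310 nm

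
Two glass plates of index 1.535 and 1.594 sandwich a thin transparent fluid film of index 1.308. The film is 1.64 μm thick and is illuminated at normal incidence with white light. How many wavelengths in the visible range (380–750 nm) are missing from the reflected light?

6

At the upper boundary (n = 1.535 to n = 1.308) the reflected ray undergoes no phase shift.
Ray reflecting at the bottom interface goes from n = 1.308 toward n = 1.594: a half-wave phase shift.
The two reflections differ by half a wavelength.
So the condition for destructive reflection is 2 n t = m λ.
λ = 2 n t / m = 4290 / m nm.
m=5: 858 nm (IR); m=6: 715 nm (visible); m=7: 613 nm (visible); m=8: 536 nm (visible); m=9: 477 nm (visible); m=10: 429 nm (visible); m=11: 390 nm (visible); m=12: 358 nm (UV).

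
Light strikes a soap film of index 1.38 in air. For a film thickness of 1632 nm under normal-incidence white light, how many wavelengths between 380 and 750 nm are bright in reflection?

Ray reflecting at the top interface goes from n = 1.0 toward n = 1.38: a half-wave phase shift.
Bottom surface (1.38 → 1.0): reflection off a lower-index medium gives no phase shift.
Exactly one π shift → a net half-wave offset.
So the condition for constructive reflection is 2 n t = (m + ½) λ.
λ = 2 n t / (m + ½) = 4504 / (m + ½) nm.
m=5: 819 nm (IR); m=6: 693 nm (visible); m=7: 601 nm (visible); m=8: 530 nm (visible); m=9: 474 nm (visible); m=10: 429 nm (visible); m=11: 392 nm (visible); m=12: 360 nm (UV).

6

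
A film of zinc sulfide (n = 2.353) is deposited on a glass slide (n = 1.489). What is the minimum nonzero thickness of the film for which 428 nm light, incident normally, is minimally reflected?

90.9 nm

Ray reflecting at the top interface goes from n = 1.0 toward n = 2.353: a half-wave phase shift.
Ray reflecting at the bottom interface goes from n = 2.353 toward n = 1.489: no phase shift.
Net: one phase inversion between the two reflected rays.
So the condition for destructive reflection is 2 n t = m λ.
Minimum nonzero at m = 1: t = λ / (2 n) = 428 / (2 × 2.353) = 90.9 nm.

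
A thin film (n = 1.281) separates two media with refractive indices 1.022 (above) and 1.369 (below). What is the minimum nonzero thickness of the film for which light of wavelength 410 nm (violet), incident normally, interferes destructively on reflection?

80.0 nm

Top surface (1.022 → 1.281): reflection off a higher-index medium gives a half-wave phase shift.
At the lower boundary (n = 1.281 to n = 1.369) the reflected ray undergoes a half-wave phase shift.
The two reflections carry the same phase change, so no net offset.
So the condition for destructive reflection is 2 n t = (m + ½) λ.
Minimum at m = 0: t = λ / (4 n) = 410 / (4 × 1.281) = 80.0 nm.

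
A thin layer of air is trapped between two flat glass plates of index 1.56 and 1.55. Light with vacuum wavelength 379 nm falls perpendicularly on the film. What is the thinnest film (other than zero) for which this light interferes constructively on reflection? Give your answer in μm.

At the upper boundary (n = 1.56 to n = 1.0) the reflected ray undergoes no phase shift.
Ray reflecting at the bottom interface goes from n = 1.0 toward n = 1.55: a half-wave phase shift.
Exactly one π shift → a net half-wave offset.
So the condition for constructive reflection is 2 n t = (m + ½) λ.
Minimum at m = 0: t = λ / (4 n) = 379 / (4 × 1.0) = 94.8 nm.

0.0948 μm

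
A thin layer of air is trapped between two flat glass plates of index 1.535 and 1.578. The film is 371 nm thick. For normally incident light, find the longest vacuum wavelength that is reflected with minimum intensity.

742 nm

At the upper boundary (n = 1.535 to n = 1.0) the reflected ray undergoes no phase shift.
Ray reflecting at the bottom interface goes from n = 1.0 toward n = 1.578: a half-wave phase shift.
The two reflections differ by half a wavelength.
For dark reflection here: 2 n t = m λ.
λ = 2 n t / m. The longest wavelength is m = 1: λ = 2 × 1.0 × 371 / 1.00 = 742 nm.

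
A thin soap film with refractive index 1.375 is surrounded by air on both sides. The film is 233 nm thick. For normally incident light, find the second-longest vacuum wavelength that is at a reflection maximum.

427 nm

At the upper boundary (n = 1.0 to n = 1.375) the reflected ray undergoes a half-wave phase shift.
Bottom surface (1.375 → 1.0): reflection off a lower-index medium gives no phase shift.
Net: one phase inversion between the two reflected rays.
For bright reflection here: 2 n t = (m + ½) λ.
λ = 2 n t / (m + ½). The second-longest wavelength is m = 1: λ = 2 × 1.375 × 233 / 1.50 = 427 nm.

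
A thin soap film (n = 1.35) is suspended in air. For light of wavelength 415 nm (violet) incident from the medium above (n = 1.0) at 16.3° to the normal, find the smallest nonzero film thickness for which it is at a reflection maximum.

At the upper boundary (n = 1.0 to n = 1.35) the reflected ray undergoes a half-wave phase shift.
At the lower boundary (n = 1.35 to n = 1.0) the reflected ray undergoes no phase shift.
The two reflections differ by half a wavelength.
With one net inversion, constructive interference in reflection requires 2 n t cos θ_r = (m + ½) λ.
Snell's law: 1.0 sin 16.3° = 1.35 sin θ_r → sin θ_r = 0.208, cos θ_r = 0.978.
Minimum at m = 0: t = λ / (4 n cos θ_r) = 415 / (4 × 1.35 × 0.978) = 78.6 nm.

78.6 nm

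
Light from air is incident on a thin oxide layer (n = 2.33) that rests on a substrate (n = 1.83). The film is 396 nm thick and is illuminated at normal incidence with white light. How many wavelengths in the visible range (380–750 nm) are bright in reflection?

3

Ray reflecting at the top interface goes from n = 1.0 toward n = 2.33: a half-wave phase shift.
Ray reflecting at the bottom interface goes from n = 2.33 toward n = 1.83: no phase shift.
The two reflections differ by half a wavelength.
For bright reflection here: 2 n t = (m + ½) λ.
λ = 2 n t / (m + ½) = 1845 / (m + ½) nm.
m=1: 1230 nm (IR); m=2: 738 nm (visible); m=3: 527 nm (visible); m=4: 410 nm (visible); m=5: 336 nm (UV).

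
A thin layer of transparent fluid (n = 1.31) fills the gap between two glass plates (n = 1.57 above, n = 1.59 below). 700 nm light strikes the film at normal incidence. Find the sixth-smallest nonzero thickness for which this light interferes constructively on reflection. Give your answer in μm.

1.47 μm

At the upper boundary (n = 1.57 to n = 1.31) the reflected ray undergoes no phase shift.
Bottom surface (1.31 → 1.59): reflection off a higher-index medium gives a half-wave phase shift.
Exactly one π shift → a net half-wave offset.
So the condition for constructive reflection is 2 n t = (m + ½) λ.
The sixth-smallest nonzero thickness corresponds to m = 5: t = (m + ½) λ / (2 n) = 5.50 × 700 / (2 × 1.31) = 1469 nm.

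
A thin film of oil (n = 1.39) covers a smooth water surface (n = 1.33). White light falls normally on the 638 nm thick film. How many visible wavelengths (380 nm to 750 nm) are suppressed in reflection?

2

Top surface (1.0 → 1.39): reflection off a higher-index medium gives a half-wave phase shift.
At the lower boundary (n = 1.39 to n = 1.33) the reflected ray undergoes no phase shift.
The two reflections differ by half a wavelength.
For minimum reflection here: 2 n t = m λ.
λ = 2 n t / m = 1774 / m nm.
m=2: 887 nm (IR); m=3: 591 nm (visible); m=4: 443 nm (visible); m=5: 355 nm (UV).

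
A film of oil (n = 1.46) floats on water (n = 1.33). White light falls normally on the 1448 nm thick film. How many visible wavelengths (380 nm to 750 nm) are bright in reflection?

Top surface (1.0 → 1.46): reflection off a higher-index medium gives a half-wave phase shift.
Ray reflecting at the bottom interface goes from n = 1.46 toward n = 1.33: no phase shift.
Exactly one π shift → a net half-wave offset.
With one net inversion, constructive interference in reflection requires 2 n t = (m + ½) λ.
λ = 2 n t / (m + ½) = 4228 / (m + ½) nm.
m=5: 769 nm (IR); m=6: 650 nm (visible); m=7: 564 nm (visible); m=8: 497 nm (visible); m=9: 445 nm (visible); m=10: 403 nm (visible); m=11: 368 nm (UV).

5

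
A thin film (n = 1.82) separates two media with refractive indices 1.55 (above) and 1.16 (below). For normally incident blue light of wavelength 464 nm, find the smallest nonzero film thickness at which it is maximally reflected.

63.7 nm

Top surface (1.55 → 1.82): reflection off a higher-index medium gives a half-wave phase shift.
Bottom surface (1.82 → 1.16): reflection off a lower-index medium gives no phase shift.
Net: one phase inversion between the two reflected rays.
So the condition for constructive reflection is 2 n t = (m + ½) λ.
Minimum at m = 0: t = λ / (4 n) = 464 / (4 × 1.82) = 63.7 nm.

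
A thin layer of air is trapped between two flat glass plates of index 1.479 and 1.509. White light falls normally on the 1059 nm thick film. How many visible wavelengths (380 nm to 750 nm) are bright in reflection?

3

Top surface (1.479 → 1.0): reflection off a lower-index medium gives no phase shift.
At the lower boundary (n = 1.0 to n = 1.509) the reflected ray undergoes a half-wave phase shift.
The two reflections differ by half a wavelength.
For strong reflection here: 2 n t = (m + ½) λ.
λ = 2 n t / (m + ½) = 2118 / (m + ½) nm.
m=2: 847 nm (IR); m=3: 605 nm (visible); m=4: 471 nm (visible); m=5: 385 nm (visible); m=6: 326 nm (UV).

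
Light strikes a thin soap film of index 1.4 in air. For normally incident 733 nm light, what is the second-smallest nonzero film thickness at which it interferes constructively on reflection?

At the upper boundary (n = 1.0 to n = 1.4) the reflected ray undergoes a half-wave phase shift.
Bottom surface (1.4 → 1.0): reflection off a lower-index medium gives no phase shift.
The two reflections differ by half a wavelength.
With one net inversion, constructive interference in reflection requires 2 n t = (m + ½) λ.
The second-smallest nonzero thickness corresponds to m = 1: t = (m + ½) λ / (2 n) = 1.50 × 733 / (2 × 1.4) = 393 nm.

393 nm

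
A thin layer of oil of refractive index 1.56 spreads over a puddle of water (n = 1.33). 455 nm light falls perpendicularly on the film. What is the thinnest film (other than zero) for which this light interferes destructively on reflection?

146 nm

At the upper boundary (n = 1.0 to n = 1.56) the reflected ray undergoes a half-wave phase shift.
Bottom surface (1.56 → 1.33): reflection off a lower-index medium gives no phase shift.
The two reflections differ by half a wavelength.
With one net inversion, destructive interference in reflection requires 2 n t = m λ.
Minimum nonzero at m = 1: t = λ / (2 n) = 455 / (2 × 1.56) = 146 nm.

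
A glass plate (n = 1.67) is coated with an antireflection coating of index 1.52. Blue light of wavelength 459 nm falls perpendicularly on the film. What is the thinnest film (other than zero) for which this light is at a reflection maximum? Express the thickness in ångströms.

1510 Å

Top surface (1.0 → 1.52): reflection off a higher-index medium gives a half-wave phase shift.
At the lower boundary (n = 1.52 to n = 1.67) the reflected ray undergoes a half-wave phase shift.
Zero or two π shifts → no net half-wave offset.
So the condition for constructive reflection is 2 n t = m λ.
Minimum nonzero at m = 1: t = λ / (2 n) = 459 / (2 × 1.52) = 151 nm.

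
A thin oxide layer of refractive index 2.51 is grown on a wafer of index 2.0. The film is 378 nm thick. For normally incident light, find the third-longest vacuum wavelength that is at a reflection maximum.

759 nm

Ray reflecting at the top interface goes from n = 1.0 toward n = 2.51: a half-wave phase shift.
Bottom surface (2.51 → 2.0): reflection off a lower-index medium gives no phase shift.
Exactly one π shift → a net half-wave offset.
With one net inversion, constructive interference in reflection requires 2 n t = (m + ½) λ.
λ = 2 n t / (m + ½). The third-longest wavelength is m = 2: λ = 2 × 2.51 × 378 / 2.50 = 759 nm.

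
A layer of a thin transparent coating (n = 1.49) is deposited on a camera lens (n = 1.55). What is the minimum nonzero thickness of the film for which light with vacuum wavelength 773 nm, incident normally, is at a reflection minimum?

Top surface (1.0 → 1.49): reflection off a higher-index medium gives a half-wave phase shift.
Ray reflecting at the bottom interface goes from n = 1.49 toward n = 1.55: a half-wave phase shift.
Zero or two π shifts → no net half-wave offset.
So the condition for destructive reflection is 2 n t = (m + ½) λ.
Minimum at m = 0: t = λ / (4 n) = 773 / (4 × 1.49) = 130 nm.

130 nm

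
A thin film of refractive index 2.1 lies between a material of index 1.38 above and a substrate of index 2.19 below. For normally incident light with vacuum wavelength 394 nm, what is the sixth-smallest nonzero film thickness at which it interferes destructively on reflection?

516 nm

At the upper boundary (n = 1.38 to n = 2.1) the reflected ray undergoes a half-wave phase shift.
Ray reflecting at the bottom interface goes from n = 2.1 toward n = 2.19: a half-wave phase shift.
Zero or two π shifts → no net half-wave offset.
So the condition for destructive reflection is 2 n t = (m + ½) λ.
The sixth-smallest nonzero thickness corresponds to m = 5: t = (m + ½) λ / (2 n) = 5.50 × 394 / (2 × 2.1) = 516 nm.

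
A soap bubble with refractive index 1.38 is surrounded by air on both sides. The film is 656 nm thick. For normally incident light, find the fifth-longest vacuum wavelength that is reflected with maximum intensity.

Top surface (1.0 → 1.38): reflection off a higher-index medium gives a half-wave phase shift.
At the lower boundary (n = 1.38 to n = 1.0) the reflected ray undergoes no phase shift.
The two reflections differ by half a wavelength.
With one net inversion, constructive interference in reflection requires 2 n t = (m + ½) λ.
λ = 2 n t / (m + ½). The fifth-longest wavelength is m = 4: λ = 2 × 1.38 × 656 / 4.50 = 402 nm.

402 nm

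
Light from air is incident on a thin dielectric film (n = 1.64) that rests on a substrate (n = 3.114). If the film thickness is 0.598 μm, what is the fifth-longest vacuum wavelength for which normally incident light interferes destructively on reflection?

436 nm

At the upper boundary (n = 1.0 to n = 1.64) the reflected ray undergoes a half-wave phase shift.
Ray reflecting at the bottom interface goes from n = 1.64 toward n = 3.114: a half-wave phase shift.
The two reflections carry the same phase change, so no net offset.
For weak reflection here: 2 n t = (m + ½) λ.
λ = 2 n t / (m + ½). The fifth-longest wavelength is m = 4: λ = 2 × 1.64 × 598 / 4.50 = 436 nm.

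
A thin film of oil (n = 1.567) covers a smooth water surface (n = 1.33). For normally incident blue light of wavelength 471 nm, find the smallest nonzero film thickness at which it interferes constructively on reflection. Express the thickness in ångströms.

751 Å

At the upper boundary (n = 1.0 to n = 1.567) the reflected ray undergoes a half-wave phase shift.
Bottom surface (1.567 → 1.33): reflection off a lower-index medium gives no phase shift.
Exactly one π shift → a net half-wave offset.
So the condition for constructive reflection is 2 n t = (m + ½) λ.
Minimum at m = 0: t = λ / (4 n) = 471 / (4 × 1.567) = 75.1 nm.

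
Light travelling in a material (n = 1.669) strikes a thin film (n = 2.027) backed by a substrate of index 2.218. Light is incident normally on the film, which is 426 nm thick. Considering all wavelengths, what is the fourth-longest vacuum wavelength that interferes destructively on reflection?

493 nm

At the upper boundary (n = 1.669 to n = 2.027) the reflected ray undergoes a half-wave phase shift.
At the lower boundary (n = 2.027 to n = 2.218) the reflected ray undergoes a half-wave phase shift.
The two reflections carry the same phase change, so no net offset.
For weak reflection here: 2 n t = (m + ½) λ.
λ = 2 n t / (m + ½). The fourth-longest wavelength is m = 3: λ = 2 × 2.027 × 426 / 3.50 = 493 nm.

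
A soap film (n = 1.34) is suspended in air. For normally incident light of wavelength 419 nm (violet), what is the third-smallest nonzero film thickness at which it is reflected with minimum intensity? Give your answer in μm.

0.469 μm

Ray reflecting at the top interface goes from n = 1.0 toward n = 1.34: a half-wave phase shift.
At the lower boundary (n = 1.34 to n = 1.0) the reflected ray undergoes no phase shift.
The two reflections differ by half a wavelength.
For minimum reflection here: 2 n t = m λ.
The third-smallest nonzero thickness corresponds to m = 3: t = m λ / (2 n) = 3.00 × 419 / (2 × 1.34) = 469 nm.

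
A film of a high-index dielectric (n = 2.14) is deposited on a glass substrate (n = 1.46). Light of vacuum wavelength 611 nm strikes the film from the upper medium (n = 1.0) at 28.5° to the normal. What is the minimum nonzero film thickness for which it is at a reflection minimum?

146 nm

At the upper boundary (n = 1.0 to n = 2.14) the reflected ray undergoes a half-wave phase shift.
Ray reflecting at the bottom interface goes from n = 2.14 toward n = 1.46: no phase shift.
Net: one phase inversion between the two reflected rays.
So the condition for destructive reflection is 2 n t cos θ_r = m λ.
Snell's law: 1.0 sin 28.5° = 2.14 sin θ_r → sin θ_r = 0.223, cos θ_r = 0.975.
Minimum nonzero at m = 1: t = λ / (2 n cos θ_r) = 611 / (2 × 2.14 × 0.975) = 146 nm.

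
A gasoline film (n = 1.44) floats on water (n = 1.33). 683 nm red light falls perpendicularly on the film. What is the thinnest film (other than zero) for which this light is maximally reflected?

Ray reflecting at the top interface goes from n = 1.0 toward n = 1.44: a half-wave phase shift.
At the lower boundary (n = 1.44 to n = 1.33) the reflected ray undergoes no phase shift.
The two reflections differ by half a wavelength.
With one net inversion, constructive interference in reflection requires 2 n t = (m + ½) λ.
Minimum at m = 0: t = λ / (4 n) = 683 / (4 × 1.44) = 119 nm.

119 nm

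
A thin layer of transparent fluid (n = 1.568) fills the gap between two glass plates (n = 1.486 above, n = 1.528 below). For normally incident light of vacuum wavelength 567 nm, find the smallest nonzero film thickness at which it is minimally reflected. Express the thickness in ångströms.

Ray reflecting at the top interface goes from n = 1.486 toward n = 1.568: a half-wave phase shift.
Ray reflecting at the bottom interface goes from n = 1.568 toward n = 1.528: no phase shift.
Net: one phase inversion between the two reflected rays.
With one net inversion, destructive interference in reflection requires 2 n t = m λ.
Minimum nonzero at m = 1: t = λ / (2 n) = 567 / (2 × 1.568) = 181 nm.

1808 Å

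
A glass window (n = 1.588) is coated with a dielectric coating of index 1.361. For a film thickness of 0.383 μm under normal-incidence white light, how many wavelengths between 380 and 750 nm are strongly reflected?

1

At the upper boundary (n = 1.0 to n = 1.361) the reflected ray undergoes a half-wave phase shift.
Ray reflecting at the bottom interface goes from n = 1.361 toward n = 1.588: a half-wave phase shift.
Zero or two π shifts → no net half-wave offset.
So the condition for constructive reflection is 2 n t = m λ.
λ = 2 n t / m = 1043 / m nm.
m=1: 1043 nm (IR); m=2: 521 nm (visible); m=3: 348 nm (UV).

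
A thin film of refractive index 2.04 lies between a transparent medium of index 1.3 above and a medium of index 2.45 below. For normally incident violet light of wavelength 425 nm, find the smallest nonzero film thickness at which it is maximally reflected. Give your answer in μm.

At the upper boundary (n = 1.3 to n = 2.04) the reflected ray undergoes a half-wave phase shift.
At the lower boundary (n = 2.04 to n = 2.45) the reflected ray undergoes a half-wave phase shift.
Net: no relative phase inversion (both shifts match).
For strong reflection here: 2 n t = m λ.
Minimum nonzero at m = 1: t = λ / (2 n) = 425 / (2 × 2.04) = 104 nm.

0.104 μm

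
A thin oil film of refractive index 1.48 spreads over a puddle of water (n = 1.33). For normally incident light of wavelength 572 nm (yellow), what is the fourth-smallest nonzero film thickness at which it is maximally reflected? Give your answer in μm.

0.676 μm

At the upper boundary (n = 1.0 to n = 1.48) the reflected ray undergoes a half-wave phase shift.
At the lower boundary (n = 1.48 to n = 1.33) the reflected ray undergoes no phase shift.
Net: one phase inversion between the two reflected rays.
So the condition for constructive reflection is 2 n t = (m + ½) λ.
The fourth-smallest nonzero thickness corresponds to m = 3: t = (m + ½) λ / (2 n) = 3.50 × 572 / (2 × 1.48) = 676 nm.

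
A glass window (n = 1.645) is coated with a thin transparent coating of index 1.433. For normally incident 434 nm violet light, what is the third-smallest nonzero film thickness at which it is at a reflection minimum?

Top surface (1.0 → 1.433): reflection off a higher-index medium gives a half-wave phase shift.
At the lower boundary (n = 1.433 to n = 1.645) the reflected ray undergoes a half-wave phase shift.
Net: no relative phase inversion (both shifts match).
For weak reflection here: 2 n t = (m + ½) λ.
The third-smallest nonzero thickness corresponds to m = 2: t = (m + ½) λ / (2 n) = 2.50 × 434 / (2 × 1.433) = 379 nm.

379 nm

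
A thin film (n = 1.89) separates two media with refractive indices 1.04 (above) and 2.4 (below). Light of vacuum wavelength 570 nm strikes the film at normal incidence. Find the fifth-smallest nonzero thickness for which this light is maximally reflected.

754 nm

Ray reflecting at the top interface goes from n = 1.04 toward n = 1.89: a half-wave phase shift.
Bottom surface (1.89 → 2.4): reflection off a higher-index medium gives a half-wave phase shift.
Zero or two π shifts → no net half-wave offset.
For maximum reflection here: 2 n t = m λ.
The fifth-smallest nonzero thickness corresponds to m = 5: t = m λ / (2 n) = 5.00 × 570 / (2 × 1.89) = 754 nm.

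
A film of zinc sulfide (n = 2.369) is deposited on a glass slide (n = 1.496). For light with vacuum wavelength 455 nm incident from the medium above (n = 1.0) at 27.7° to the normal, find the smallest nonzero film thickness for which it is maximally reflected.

Ray reflecting at the top interface goes from n = 1.0 toward n = 2.369: a half-wave phase shift.
At the lower boundary (n = 2.369 to n = 1.496) the reflected ray undergoes no phase shift.
Net: one phase inversion between the two reflected rays.
With one net inversion, constructive interference in reflection requires 2 n t cos θ_r = (m + ½) λ.
Snell's law: 1.0 sin 27.7° = 2.369 sin θ_r → sin θ_r = 0.196, cos θ_r = 0.981.
Minimum at m = 0: t = λ / (4 n cos θ_r) = 455 / (4 × 2.369 × 0.981) = 49.0 nm.

49.0 nm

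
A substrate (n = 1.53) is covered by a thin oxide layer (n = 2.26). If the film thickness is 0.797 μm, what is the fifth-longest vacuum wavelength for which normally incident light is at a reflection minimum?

720 nm

Ray reflecting at the top interface goes from n = 1.0 toward n = 2.26: a half-wave phase shift.
Bottom surface (2.26 → 1.53): reflection off a lower-index medium gives no phase shift.
Exactly one π shift → a net half-wave offset.
With one net inversion, destructive interference in reflection requires 2 n t = m λ.
λ = 2 n t / m. The fifth-longest wavelength is m = 5: λ = 2 × 2.26 × 797 / 5.00 = 720 nm.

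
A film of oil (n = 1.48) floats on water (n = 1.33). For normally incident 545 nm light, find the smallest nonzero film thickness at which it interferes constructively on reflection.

At the upper boundary (n = 1.0 to n = 1.48) the reflected ray undergoes a half-wave phase shift.
Ray reflecting at the bottom interface goes from n = 1.48 toward n = 1.33: no phase shift.
Net: one phase inversion between the two reflected rays.
For strong reflection here: 2 n t = (m + ½) λ.
Minimum at m = 0: t = λ / (4 n) = 545 / (4 × 1.48) = 92.1 nm.

92.1 nm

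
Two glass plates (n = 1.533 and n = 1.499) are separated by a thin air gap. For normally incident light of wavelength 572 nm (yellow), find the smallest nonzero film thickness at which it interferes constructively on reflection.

143 nm

At the upper boundary (n = 1.533 to n = 1.0) the reflected ray undergoes no phase shift.
At the lower boundary (n = 1.0 to n = 1.499) the reflected ray undergoes a half-wave phase shift.
Net: one phase inversion between the two reflected rays.
For strong reflection here: 2 n t = (m + ½) λ.
Minimum at m = 0: t = λ / (4 n) = 572 / (4 × 1.0) = 143 nm.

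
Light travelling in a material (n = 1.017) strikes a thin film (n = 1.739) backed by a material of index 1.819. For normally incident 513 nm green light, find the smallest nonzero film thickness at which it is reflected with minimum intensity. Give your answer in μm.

Top surface (1.017 → 1.739): reflection off a higher-index medium gives a half-wave phase shift.
Bottom surface (1.739 → 1.819): reflection off a higher-index medium gives a half-wave phase shift.
Net: no relative phase inversion (both shifts match).
With no net inversion, destructive interference in reflection requires 2 n t = (m + ½) λ.
Minimum at m = 0: t = λ / (4 n) = 513 / (4 × 1.739) = 73.7 nm.

0.0737 μm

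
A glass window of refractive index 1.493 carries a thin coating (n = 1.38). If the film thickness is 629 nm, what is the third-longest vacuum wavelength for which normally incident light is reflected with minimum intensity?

At the upper boundary (n = 1.0 to n = 1.38) the reflected ray undergoes a half-wave phase shift.
Bottom surface (1.38 → 1.493): reflection off a higher-index medium gives a half-wave phase shift.
Net: no relative phase inversion (both shifts match).
For weak reflection here: 2 n t = (m + ½) λ.
λ = 2 n t / (m + ½). The third-longest wavelength is m = 2: λ = 2 × 1.38 × 629 / 2.50 = 694 nm.

694 nm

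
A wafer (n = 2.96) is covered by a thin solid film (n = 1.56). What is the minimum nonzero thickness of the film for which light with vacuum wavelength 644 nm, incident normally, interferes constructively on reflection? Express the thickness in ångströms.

2064 Å

Top surface (1.0 → 1.56): reflection off a higher-index medium gives a half-wave phase shift.
At the lower boundary (n = 1.56 to n = 2.96) the reflected ray undergoes a half-wave phase shift.
The two reflections carry the same phase change, so no net offset.
So the condition for constructive reflection is 2 n t = m λ.
Minimum nonzero at m = 1: t = λ / (2 n) = 644 / (2 × 1.56) = 206 nm.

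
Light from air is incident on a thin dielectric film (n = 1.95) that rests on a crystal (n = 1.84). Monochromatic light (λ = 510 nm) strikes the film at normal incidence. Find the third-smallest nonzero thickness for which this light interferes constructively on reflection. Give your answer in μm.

Top surface (1.0 → 1.95): reflection off a higher-index medium gives a half-wave phase shift.
Ray reflecting at the bottom interface goes from n = 1.95 toward n = 1.84: no phase shift.
The two reflections differ by half a wavelength.
For maximum reflection here: 2 n t = (m + ½) λ.
The third-smallest nonzero thickness corresponds to m = 2: t = (m + ½) λ / (2 n) = 2.50 × 510 / (2 × 1.95) = 327 nm.

0.327 μm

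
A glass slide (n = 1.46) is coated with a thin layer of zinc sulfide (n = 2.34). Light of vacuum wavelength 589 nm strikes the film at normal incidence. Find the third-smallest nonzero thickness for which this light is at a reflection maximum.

315 nm

Ray reflecting at the top interface goes from n = 1.0 toward n = 2.34: a half-wave phase shift.
Ray reflecting at the bottom interface goes from n = 2.34 toward n = 1.46: no phase shift.
The two reflections differ by half a wavelength.
So the condition for constructive reflection is 2 n t = (m + ½) λ.
The third-smallest nonzero thickness corresponds to m = 2: t = (m + ½) λ / (2 n) = 2.50 × 589 / (2 × 2.34) = 315 nm.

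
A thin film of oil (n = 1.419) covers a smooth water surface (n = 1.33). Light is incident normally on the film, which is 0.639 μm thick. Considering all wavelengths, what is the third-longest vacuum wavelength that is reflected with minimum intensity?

604 nm

At the upper boundary (n = 1.0 to n = 1.419) the reflected ray undergoes a half-wave phase shift.
At the lower boundary (n = 1.419 to n = 1.33) the reflected ray undergoes no phase shift.
Exactly one π shift → a net half-wave offset.
With one net inversion, destructive interference in reflection requires 2 n t = m λ.
λ = 2 n t / m. The third-longest wavelength is m = 3: λ = 2 × 1.419 × 639 / 3.00 = 604 nm.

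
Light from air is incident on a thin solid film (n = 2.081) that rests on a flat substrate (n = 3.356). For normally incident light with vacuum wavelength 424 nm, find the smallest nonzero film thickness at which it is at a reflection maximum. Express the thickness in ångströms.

1019 Å

Ray reflecting at the top interface goes from n = 1.0 toward n = 2.081: a half-wave phase shift.
Ray reflecting at the bottom interface goes from n = 2.081 toward n = 3.356: a half-wave phase shift.
The two reflections carry the same phase change, so no net offset.
So the condition for constructive reflection is 2 n t = m λ.
Minimum nonzero at m = 1: t = λ / (2 n) = 424 / (2 × 2.081) = 102 nm.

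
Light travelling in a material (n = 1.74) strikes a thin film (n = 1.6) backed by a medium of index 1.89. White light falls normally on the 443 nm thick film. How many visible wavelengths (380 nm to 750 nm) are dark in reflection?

2

At the upper boundary (n = 1.74 to n = 1.6) the reflected ray undergoes no phase shift.
At the lower boundary (n = 1.6 to n = 1.89) the reflected ray undergoes a half-wave phase shift.
The two reflections differ by half a wavelength.
With one net inversion, destructive interference in reflection requires 2 n t = m λ.
λ = 2 n t / m = 1418 / m nm.
m=1: 1418 nm (IR); m=2: 709 nm (visible); m=3: 473 nm (visible); m=4: 354 nm (UV).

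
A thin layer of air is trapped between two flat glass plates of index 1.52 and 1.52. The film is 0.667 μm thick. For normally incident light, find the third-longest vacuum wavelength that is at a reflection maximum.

Top surface (1.52 → 1.0): reflection off a lower-index medium gives no phase shift.
Bottom surface (1.0 → 1.52): reflection off a higher-index medium gives a half-wave phase shift.
Exactly one π shift → a net half-wave offset.
With one net inversion, constructive interference in reflection requires 2 n t = (m + ½) λ.
λ = 2 n t / (m + ½). The third-longest wavelength is m = 2: λ = 2 × 1.0 × 667 / 2.50 = 534 nm.

534 nm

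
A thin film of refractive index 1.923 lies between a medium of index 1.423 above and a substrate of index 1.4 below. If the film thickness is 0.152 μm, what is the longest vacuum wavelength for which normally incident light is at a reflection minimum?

Ray reflecting at the top interface goes from n = 1.423 toward n = 1.923: a half-wave phase shift.
Bottom surface (1.923 → 1.4): reflection off a lower-index medium gives no phase shift.
The two reflections differ by half a wavelength.
With one net inversion, destructive interference in reflection requires 2 n t = m λ.
λ = 2 n t / m. The longest wavelength is m = 1: λ = 2 × 1.923 × 152 / 1.00 = 585 nm.

585 nm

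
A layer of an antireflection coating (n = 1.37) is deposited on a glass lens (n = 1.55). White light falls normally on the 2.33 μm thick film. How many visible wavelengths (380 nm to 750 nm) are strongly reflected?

8

At the upper boundary (n = 1.0 to n = 1.37) the reflected ray undergoes a half-wave phase shift.
Ray reflecting at the bottom interface goes from n = 1.37 toward n = 1.55: a half-wave phase shift.
The two reflections carry the same phase change, so no net offset.
For strong reflection here: 2 n t = m λ.
λ = 2 n t / m = 6384 / m nm.
m=8: 798 nm (IR); m=9: 709 nm (visible); m=10: 638 nm (visible); m=11: 580 nm (visible); m=12: 532 nm (visible); m=13: 491 nm (visible); m=14: 456 nm (visible); m=15: 426 nm (visible); m=16: 399 nm (visible); m=17: 376 nm (UV).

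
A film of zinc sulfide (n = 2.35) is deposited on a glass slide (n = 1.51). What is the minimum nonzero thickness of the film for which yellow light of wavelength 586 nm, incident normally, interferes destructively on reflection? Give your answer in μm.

Top surface (1.0 → 2.35): reflection off a higher-index medium gives a half-wave phase shift.
At the lower boundary (n = 2.35 to n = 1.51) the reflected ray undergoes no phase shift.
Exactly one π shift → a net half-wave offset.
So the condition for destructive reflection is 2 n t = m λ.
Minimum nonzero at m = 1: t = λ / (2 n) = 586 / (2 × 2.35) = 125 nm.

0.125 μm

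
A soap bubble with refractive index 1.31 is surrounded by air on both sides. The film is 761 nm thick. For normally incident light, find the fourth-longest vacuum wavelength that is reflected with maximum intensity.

570 nm

Ray reflecting at the top interface goes from n = 1.0 toward n = 1.31: a half-wave phase shift.
Ray reflecting at the bottom interface goes from n = 1.31 toward n = 1.0: no phase shift.
Net: one phase inversion between the two reflected rays.
For strong reflection here: 2 n t = (m + ½) λ.
λ = 2 n t / (m + ½). The fourth-longest wavelength is m = 3: λ = 2 × 1.31 × 761 / 3.50 = 570 nm.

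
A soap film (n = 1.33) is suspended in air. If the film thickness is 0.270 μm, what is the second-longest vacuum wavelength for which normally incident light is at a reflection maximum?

Ray reflecting at the top interface goes from n = 1.0 toward n = 1.33: a half-wave phase shift.
Ray reflecting at the bottom interface goes from n = 1.33 toward n = 1.0: no phase shift.
Exactly one π shift → a net half-wave offset.
With one net inversion, constructive interference in reflection requires 2 n t = (m + ½) λ.
λ = 2 n t / (m + ½). The second-longest wavelength is m = 1: λ = 2 × 1.33 × 270 / 1.50 = 479 nm.

479 nm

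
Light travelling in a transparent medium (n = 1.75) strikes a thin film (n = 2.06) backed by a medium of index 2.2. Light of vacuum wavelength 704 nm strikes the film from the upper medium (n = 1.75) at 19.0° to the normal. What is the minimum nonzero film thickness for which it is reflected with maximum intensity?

At the upper boundary (n = 1.75 to n = 2.06) the reflected ray undergoes a half-wave phase shift.
Ray reflecting at the bottom interface goes from n = 2.06 toward n = 2.2: a half-wave phase shift.
Net: no relative phase inversion (both shifts match).
So the condition for constructive reflection is 2 n t cos θ_r = m λ.
Snell's law: 1.75 sin 19.0° = 2.06 sin θ_r → sin θ_r = 0.277, cos θ_r = 0.961.
Minimum nonzero at m = 1: t = λ / (2 n cos θ_r) = 704 / (2 × 2.06 × 0.961) = 178 nm.

178 nm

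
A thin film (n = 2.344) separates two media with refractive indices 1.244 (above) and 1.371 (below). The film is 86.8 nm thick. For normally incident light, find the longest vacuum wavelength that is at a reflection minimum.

407 nm

At the upper boundary (n = 1.244 to n = 2.344) the reflected ray undergoes a half-wave phase shift.
Ray reflecting at the bottom interface goes from n = 2.344 toward n = 1.371: no phase shift.
Net: one phase inversion between the two reflected rays.
So the condition for destructive reflection is 2 n t = m λ.
λ = 2 n t / m. The longest wavelength is m = 1: λ = 2 × 2.344 × 86.8 / 1.00 = 407 nm.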